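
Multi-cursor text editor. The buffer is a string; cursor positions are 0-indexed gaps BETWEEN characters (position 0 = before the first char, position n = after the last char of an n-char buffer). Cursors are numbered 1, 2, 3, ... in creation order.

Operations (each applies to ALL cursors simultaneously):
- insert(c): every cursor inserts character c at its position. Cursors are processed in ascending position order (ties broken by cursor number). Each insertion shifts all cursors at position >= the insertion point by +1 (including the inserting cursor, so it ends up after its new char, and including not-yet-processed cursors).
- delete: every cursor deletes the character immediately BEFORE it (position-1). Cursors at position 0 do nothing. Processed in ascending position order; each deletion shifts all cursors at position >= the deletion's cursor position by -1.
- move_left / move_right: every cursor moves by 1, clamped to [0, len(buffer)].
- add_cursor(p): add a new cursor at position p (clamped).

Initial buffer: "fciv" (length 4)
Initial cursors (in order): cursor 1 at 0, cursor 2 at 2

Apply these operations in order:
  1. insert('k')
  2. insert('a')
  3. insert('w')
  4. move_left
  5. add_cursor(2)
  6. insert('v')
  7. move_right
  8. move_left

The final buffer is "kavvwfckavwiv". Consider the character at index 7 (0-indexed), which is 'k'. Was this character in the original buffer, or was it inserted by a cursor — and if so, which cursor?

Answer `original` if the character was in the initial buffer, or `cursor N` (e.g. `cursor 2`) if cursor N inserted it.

After op 1 (insert('k')): buffer="kfckiv" (len 6), cursors c1@1 c2@4, authorship 1..2..
After op 2 (insert('a')): buffer="kafckaiv" (len 8), cursors c1@2 c2@6, authorship 11..22..
After op 3 (insert('w')): buffer="kawfckawiv" (len 10), cursors c1@3 c2@8, authorship 111..222..
After op 4 (move_left): buffer="kawfckawiv" (len 10), cursors c1@2 c2@7, authorship 111..222..
After op 5 (add_cursor(2)): buffer="kawfckawiv" (len 10), cursors c1@2 c3@2 c2@7, authorship 111..222..
After op 6 (insert('v')): buffer="kavvwfckavwiv" (len 13), cursors c1@4 c3@4 c2@10, authorship 11131..2222..
After op 7 (move_right): buffer="kavvwfckavwiv" (len 13), cursors c1@5 c3@5 c2@11, authorship 11131..2222..
After op 8 (move_left): buffer="kavvwfckavwiv" (len 13), cursors c1@4 c3@4 c2@10, authorship 11131..2222..
Authorship (.=original, N=cursor N): 1 1 1 3 1 . . 2 2 2 2 . .
Index 7: author = 2

Answer: cursor 2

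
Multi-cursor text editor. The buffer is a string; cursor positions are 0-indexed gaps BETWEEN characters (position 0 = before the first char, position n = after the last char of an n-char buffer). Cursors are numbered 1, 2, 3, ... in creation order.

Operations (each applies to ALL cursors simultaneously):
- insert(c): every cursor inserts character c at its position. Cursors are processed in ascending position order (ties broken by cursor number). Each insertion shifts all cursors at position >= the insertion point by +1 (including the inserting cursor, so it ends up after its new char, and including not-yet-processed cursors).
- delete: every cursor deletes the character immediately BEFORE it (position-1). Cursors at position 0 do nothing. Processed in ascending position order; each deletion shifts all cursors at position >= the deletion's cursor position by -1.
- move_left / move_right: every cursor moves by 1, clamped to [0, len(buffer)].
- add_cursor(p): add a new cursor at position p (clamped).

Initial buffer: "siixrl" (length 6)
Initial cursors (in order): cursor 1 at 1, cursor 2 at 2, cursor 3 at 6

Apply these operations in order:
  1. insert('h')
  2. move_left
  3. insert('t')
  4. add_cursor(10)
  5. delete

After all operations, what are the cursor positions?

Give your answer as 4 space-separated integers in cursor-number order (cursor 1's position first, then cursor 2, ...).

After op 1 (insert('h')): buffer="shihixrlh" (len 9), cursors c1@2 c2@4 c3@9, authorship .1.2....3
After op 2 (move_left): buffer="shihixrlh" (len 9), cursors c1@1 c2@3 c3@8, authorship .1.2....3
After op 3 (insert('t')): buffer="sthithixrlth" (len 12), cursors c1@2 c2@5 c3@11, authorship .11.22....33
After op 4 (add_cursor(10)): buffer="sthithixrlth" (len 12), cursors c1@2 c2@5 c4@10 c3@11, authorship .11.22....33
After op 5 (delete): buffer="shihixrh" (len 8), cursors c1@1 c2@3 c3@7 c4@7, authorship .1.2...3

Answer: 1 3 7 7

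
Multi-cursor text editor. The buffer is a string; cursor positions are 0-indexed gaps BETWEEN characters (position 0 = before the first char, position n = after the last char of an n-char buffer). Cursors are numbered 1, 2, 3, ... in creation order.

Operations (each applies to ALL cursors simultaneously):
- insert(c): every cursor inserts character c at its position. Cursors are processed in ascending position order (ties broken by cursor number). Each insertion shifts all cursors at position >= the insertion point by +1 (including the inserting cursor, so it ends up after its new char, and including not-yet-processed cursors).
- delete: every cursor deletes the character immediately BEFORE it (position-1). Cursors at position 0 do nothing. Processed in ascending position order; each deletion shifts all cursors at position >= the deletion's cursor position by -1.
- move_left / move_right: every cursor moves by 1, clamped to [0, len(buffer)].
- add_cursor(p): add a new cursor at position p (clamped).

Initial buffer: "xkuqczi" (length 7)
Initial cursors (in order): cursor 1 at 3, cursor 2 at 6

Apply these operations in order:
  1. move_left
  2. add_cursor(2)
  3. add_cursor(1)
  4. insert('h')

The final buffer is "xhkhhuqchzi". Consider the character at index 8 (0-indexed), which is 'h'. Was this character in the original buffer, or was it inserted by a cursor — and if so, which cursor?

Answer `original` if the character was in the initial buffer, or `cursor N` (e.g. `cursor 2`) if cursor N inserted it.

After op 1 (move_left): buffer="xkuqczi" (len 7), cursors c1@2 c2@5, authorship .......
After op 2 (add_cursor(2)): buffer="xkuqczi" (len 7), cursors c1@2 c3@2 c2@5, authorship .......
After op 3 (add_cursor(1)): buffer="xkuqczi" (len 7), cursors c4@1 c1@2 c3@2 c2@5, authorship .......
After op 4 (insert('h')): buffer="xhkhhuqchzi" (len 11), cursors c4@2 c1@5 c3@5 c2@9, authorship .4.13...2..
Authorship (.=original, N=cursor N): . 4 . 1 3 . . . 2 . .
Index 8: author = 2

Answer: cursor 2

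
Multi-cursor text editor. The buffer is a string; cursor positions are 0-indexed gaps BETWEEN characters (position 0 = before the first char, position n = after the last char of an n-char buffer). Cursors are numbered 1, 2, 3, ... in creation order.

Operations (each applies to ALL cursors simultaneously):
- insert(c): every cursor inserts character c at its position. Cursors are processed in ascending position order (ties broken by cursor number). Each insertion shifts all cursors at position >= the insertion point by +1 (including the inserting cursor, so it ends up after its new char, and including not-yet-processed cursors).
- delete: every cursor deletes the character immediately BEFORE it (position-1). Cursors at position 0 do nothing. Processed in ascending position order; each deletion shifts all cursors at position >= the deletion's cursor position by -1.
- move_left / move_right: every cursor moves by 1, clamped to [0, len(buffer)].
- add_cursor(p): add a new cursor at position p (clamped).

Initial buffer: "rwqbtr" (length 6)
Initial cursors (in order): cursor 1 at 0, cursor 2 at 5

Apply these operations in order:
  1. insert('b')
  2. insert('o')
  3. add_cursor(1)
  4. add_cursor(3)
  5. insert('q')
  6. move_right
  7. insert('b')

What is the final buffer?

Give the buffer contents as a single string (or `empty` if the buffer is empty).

Answer: bqobqrbqwbqbtboqrb

Derivation:
After op 1 (insert('b')): buffer="brwqbtbr" (len 8), cursors c1@1 c2@7, authorship 1.....2.
After op 2 (insert('o')): buffer="borwqbtbor" (len 10), cursors c1@2 c2@9, authorship 11.....22.
After op 3 (add_cursor(1)): buffer="borwqbtbor" (len 10), cursors c3@1 c1@2 c2@9, authorship 11.....22.
After op 4 (add_cursor(3)): buffer="borwqbtbor" (len 10), cursors c3@1 c1@2 c4@3 c2@9, authorship 11.....22.
After op 5 (insert('q')): buffer="bqoqrqwqbtboqr" (len 14), cursors c3@2 c1@4 c4@6 c2@13, authorship 1311.4....222.
After op 6 (move_right): buffer="bqoqrqwqbtboqr" (len 14), cursors c3@3 c1@5 c4@7 c2@14, authorship 1311.4....222.
After op 7 (insert('b')): buffer="bqobqrbqwbqbtboqrb" (len 18), cursors c3@4 c1@7 c4@10 c2@18, authorship 13131.14.4...222.2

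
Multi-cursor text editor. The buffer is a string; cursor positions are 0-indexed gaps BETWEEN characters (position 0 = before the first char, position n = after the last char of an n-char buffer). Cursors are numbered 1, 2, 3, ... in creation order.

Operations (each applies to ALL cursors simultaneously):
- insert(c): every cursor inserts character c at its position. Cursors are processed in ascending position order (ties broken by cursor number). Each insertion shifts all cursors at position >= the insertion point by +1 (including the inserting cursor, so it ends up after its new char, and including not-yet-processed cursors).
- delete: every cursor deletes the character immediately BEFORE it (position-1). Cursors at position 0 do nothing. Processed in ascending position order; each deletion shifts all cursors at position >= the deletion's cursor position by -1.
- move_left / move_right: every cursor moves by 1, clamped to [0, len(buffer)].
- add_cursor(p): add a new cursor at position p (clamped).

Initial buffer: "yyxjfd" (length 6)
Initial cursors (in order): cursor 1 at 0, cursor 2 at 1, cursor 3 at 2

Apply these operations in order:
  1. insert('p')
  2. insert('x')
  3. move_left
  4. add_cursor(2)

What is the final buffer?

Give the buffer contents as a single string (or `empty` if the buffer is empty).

Answer: pxypxypxxjfd

Derivation:
After op 1 (insert('p')): buffer="pypypxjfd" (len 9), cursors c1@1 c2@3 c3@5, authorship 1.2.3....
After op 2 (insert('x')): buffer="pxypxypxxjfd" (len 12), cursors c1@2 c2@5 c3@8, authorship 11.22.33....
After op 3 (move_left): buffer="pxypxypxxjfd" (len 12), cursors c1@1 c2@4 c3@7, authorship 11.22.33....
After op 4 (add_cursor(2)): buffer="pxypxypxxjfd" (len 12), cursors c1@1 c4@2 c2@4 c3@7, authorship 11.22.33....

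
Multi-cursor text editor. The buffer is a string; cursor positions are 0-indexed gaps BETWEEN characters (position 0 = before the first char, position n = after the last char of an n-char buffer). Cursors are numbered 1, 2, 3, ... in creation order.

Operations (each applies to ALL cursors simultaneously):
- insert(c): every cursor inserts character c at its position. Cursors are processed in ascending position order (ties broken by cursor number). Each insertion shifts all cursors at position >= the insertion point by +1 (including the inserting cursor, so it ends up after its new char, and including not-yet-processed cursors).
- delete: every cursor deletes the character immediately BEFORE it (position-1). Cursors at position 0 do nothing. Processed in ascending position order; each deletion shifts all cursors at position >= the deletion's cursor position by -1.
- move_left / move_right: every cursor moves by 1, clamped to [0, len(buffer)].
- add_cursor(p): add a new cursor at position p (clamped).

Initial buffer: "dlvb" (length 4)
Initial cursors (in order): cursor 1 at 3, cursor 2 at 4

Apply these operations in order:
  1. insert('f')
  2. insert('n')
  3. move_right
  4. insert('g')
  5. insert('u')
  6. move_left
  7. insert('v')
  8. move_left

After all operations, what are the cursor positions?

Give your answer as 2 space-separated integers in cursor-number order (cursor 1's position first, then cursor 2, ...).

Answer: 7 12

Derivation:
After op 1 (insert('f')): buffer="dlvfbf" (len 6), cursors c1@4 c2@6, authorship ...1.2
After op 2 (insert('n')): buffer="dlvfnbfn" (len 8), cursors c1@5 c2@8, authorship ...11.22
After op 3 (move_right): buffer="dlvfnbfn" (len 8), cursors c1@6 c2@8, authorship ...11.22
After op 4 (insert('g')): buffer="dlvfnbgfng" (len 10), cursors c1@7 c2@10, authorship ...11.1222
After op 5 (insert('u')): buffer="dlvfnbgufngu" (len 12), cursors c1@8 c2@12, authorship ...11.112222
After op 6 (move_left): buffer="dlvfnbgufngu" (len 12), cursors c1@7 c2@11, authorship ...11.112222
After op 7 (insert('v')): buffer="dlvfnbgvufngvu" (len 14), cursors c1@8 c2@13, authorship ...11.11122222
After op 8 (move_left): buffer="dlvfnbgvufngvu" (len 14), cursors c1@7 c2@12, authorship ...11.11122222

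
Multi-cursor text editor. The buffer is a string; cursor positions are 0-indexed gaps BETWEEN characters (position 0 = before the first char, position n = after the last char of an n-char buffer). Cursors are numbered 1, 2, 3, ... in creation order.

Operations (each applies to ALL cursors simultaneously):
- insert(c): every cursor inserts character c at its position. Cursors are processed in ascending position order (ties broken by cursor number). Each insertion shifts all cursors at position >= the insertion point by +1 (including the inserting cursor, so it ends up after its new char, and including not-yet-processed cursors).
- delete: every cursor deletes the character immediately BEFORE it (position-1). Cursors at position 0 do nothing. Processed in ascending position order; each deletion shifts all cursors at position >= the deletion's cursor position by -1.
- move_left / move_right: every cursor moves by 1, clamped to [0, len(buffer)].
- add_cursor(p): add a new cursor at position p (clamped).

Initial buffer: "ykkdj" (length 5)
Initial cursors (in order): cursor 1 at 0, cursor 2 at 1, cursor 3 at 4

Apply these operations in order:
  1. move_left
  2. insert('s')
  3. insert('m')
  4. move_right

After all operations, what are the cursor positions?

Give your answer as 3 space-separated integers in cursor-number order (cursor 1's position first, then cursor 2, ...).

Answer: 5 5 10

Derivation:
After op 1 (move_left): buffer="ykkdj" (len 5), cursors c1@0 c2@0 c3@3, authorship .....
After op 2 (insert('s')): buffer="ssykksdj" (len 8), cursors c1@2 c2@2 c3@6, authorship 12...3..
After op 3 (insert('m')): buffer="ssmmykksmdj" (len 11), cursors c1@4 c2@4 c3@9, authorship 1212...33..
After op 4 (move_right): buffer="ssmmykksmdj" (len 11), cursors c1@5 c2@5 c3@10, authorship 1212...33..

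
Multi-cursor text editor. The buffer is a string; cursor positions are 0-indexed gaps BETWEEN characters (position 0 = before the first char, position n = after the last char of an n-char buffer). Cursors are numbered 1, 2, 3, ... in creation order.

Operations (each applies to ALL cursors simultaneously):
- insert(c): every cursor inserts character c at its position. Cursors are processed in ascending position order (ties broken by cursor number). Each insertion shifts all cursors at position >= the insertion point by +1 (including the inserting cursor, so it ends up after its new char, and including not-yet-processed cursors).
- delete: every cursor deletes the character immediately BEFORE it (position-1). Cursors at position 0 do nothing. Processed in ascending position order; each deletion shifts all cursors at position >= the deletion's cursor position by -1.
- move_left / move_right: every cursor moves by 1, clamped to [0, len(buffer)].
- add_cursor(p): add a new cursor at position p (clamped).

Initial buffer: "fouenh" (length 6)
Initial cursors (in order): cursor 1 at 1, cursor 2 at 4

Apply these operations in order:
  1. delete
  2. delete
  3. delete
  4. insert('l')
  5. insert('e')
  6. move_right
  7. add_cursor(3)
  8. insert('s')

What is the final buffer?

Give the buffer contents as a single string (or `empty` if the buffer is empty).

After op 1 (delete): buffer="ounh" (len 4), cursors c1@0 c2@2, authorship ....
After op 2 (delete): buffer="onh" (len 3), cursors c1@0 c2@1, authorship ...
After op 3 (delete): buffer="nh" (len 2), cursors c1@0 c2@0, authorship ..
After op 4 (insert('l')): buffer="llnh" (len 4), cursors c1@2 c2@2, authorship 12..
After op 5 (insert('e')): buffer="lleenh" (len 6), cursors c1@4 c2@4, authorship 1212..
After op 6 (move_right): buffer="lleenh" (len 6), cursors c1@5 c2@5, authorship 1212..
After op 7 (add_cursor(3)): buffer="lleenh" (len 6), cursors c3@3 c1@5 c2@5, authorship 1212..
After op 8 (insert('s')): buffer="llesenssh" (len 9), cursors c3@4 c1@8 c2@8, authorship 12132.12.

Answer: llesenssh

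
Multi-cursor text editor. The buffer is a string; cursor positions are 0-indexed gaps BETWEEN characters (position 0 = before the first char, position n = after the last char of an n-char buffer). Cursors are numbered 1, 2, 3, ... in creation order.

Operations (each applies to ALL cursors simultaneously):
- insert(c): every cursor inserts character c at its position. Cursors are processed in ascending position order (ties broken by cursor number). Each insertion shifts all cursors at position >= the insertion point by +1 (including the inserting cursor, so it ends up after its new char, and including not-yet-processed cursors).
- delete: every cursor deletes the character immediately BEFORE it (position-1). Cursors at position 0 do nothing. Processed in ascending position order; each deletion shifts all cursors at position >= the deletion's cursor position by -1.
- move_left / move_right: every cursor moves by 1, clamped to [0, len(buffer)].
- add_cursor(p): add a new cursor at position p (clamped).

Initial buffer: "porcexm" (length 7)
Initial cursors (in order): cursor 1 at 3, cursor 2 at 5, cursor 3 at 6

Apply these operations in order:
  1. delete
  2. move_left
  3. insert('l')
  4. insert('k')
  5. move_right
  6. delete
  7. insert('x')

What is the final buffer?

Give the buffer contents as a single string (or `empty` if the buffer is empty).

Answer: plkxllkxxm

Derivation:
After op 1 (delete): buffer="pocm" (len 4), cursors c1@2 c2@3 c3@3, authorship ....
After op 2 (move_left): buffer="pocm" (len 4), cursors c1@1 c2@2 c3@2, authorship ....
After op 3 (insert('l')): buffer="plollcm" (len 7), cursors c1@2 c2@5 c3@5, authorship .1.23..
After op 4 (insert('k')): buffer="plkollkkcm" (len 10), cursors c1@3 c2@8 c3@8, authorship .11.2323..
After op 5 (move_right): buffer="plkollkkcm" (len 10), cursors c1@4 c2@9 c3@9, authorship .11.2323..
After op 6 (delete): buffer="plkllkm" (len 7), cursors c1@3 c2@6 c3@6, authorship .11232.
After op 7 (insert('x')): buffer="plkxllkxxm" (len 10), cursors c1@4 c2@9 c3@9, authorship .11123223.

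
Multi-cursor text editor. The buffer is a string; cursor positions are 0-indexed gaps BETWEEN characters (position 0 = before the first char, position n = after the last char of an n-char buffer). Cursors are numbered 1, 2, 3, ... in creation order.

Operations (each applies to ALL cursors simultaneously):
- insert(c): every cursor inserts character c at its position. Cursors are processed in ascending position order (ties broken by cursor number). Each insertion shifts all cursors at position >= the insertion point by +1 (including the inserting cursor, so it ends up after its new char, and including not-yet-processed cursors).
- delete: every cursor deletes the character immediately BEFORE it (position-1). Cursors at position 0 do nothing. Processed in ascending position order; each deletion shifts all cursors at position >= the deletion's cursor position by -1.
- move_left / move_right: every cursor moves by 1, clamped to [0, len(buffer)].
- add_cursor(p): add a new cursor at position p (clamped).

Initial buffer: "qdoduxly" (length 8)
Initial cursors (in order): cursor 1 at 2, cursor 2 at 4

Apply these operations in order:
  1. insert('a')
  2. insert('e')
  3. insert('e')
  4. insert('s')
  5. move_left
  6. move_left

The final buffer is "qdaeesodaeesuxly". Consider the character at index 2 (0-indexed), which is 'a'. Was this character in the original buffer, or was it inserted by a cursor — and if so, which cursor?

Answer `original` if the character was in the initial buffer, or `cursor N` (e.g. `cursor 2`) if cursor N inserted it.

Answer: cursor 1

Derivation:
After op 1 (insert('a')): buffer="qdaodauxly" (len 10), cursors c1@3 c2@6, authorship ..1..2....
After op 2 (insert('e')): buffer="qdaeodaeuxly" (len 12), cursors c1@4 c2@8, authorship ..11..22....
After op 3 (insert('e')): buffer="qdaeeodaeeuxly" (len 14), cursors c1@5 c2@10, authorship ..111..222....
After op 4 (insert('s')): buffer="qdaeesodaeesuxly" (len 16), cursors c1@6 c2@12, authorship ..1111..2222....
After op 5 (move_left): buffer="qdaeesodaeesuxly" (len 16), cursors c1@5 c2@11, authorship ..1111..2222....
After op 6 (move_left): buffer="qdaeesodaeesuxly" (len 16), cursors c1@4 c2@10, authorship ..1111..2222....
Authorship (.=original, N=cursor N): . . 1 1 1 1 . . 2 2 2 2 . . . .
Index 2: author = 1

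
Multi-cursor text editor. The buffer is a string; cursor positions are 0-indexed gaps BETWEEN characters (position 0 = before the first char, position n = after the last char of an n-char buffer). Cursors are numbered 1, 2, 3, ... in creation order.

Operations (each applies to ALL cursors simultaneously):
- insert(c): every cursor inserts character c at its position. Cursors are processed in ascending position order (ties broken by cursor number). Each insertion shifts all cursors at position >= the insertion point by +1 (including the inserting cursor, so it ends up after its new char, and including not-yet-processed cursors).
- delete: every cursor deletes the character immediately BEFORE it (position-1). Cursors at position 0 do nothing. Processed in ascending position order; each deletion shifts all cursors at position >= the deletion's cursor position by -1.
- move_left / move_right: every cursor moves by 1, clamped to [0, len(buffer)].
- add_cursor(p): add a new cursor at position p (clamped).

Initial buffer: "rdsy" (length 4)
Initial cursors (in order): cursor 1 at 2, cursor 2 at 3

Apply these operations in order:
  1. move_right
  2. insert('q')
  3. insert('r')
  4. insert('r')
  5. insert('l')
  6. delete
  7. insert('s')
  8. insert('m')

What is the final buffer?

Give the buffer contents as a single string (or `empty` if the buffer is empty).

After op 1 (move_right): buffer="rdsy" (len 4), cursors c1@3 c2@4, authorship ....
After op 2 (insert('q')): buffer="rdsqyq" (len 6), cursors c1@4 c2@6, authorship ...1.2
After op 3 (insert('r')): buffer="rdsqryqr" (len 8), cursors c1@5 c2@8, authorship ...11.22
After op 4 (insert('r')): buffer="rdsqrryqrr" (len 10), cursors c1@6 c2@10, authorship ...111.222
After op 5 (insert('l')): buffer="rdsqrrlyqrrl" (len 12), cursors c1@7 c2@12, authorship ...1111.2222
After op 6 (delete): buffer="rdsqrryqrr" (len 10), cursors c1@6 c2@10, authorship ...111.222
After op 7 (insert('s')): buffer="rdsqrrsyqrrs" (len 12), cursors c1@7 c2@12, authorship ...1111.2222
After op 8 (insert('m')): buffer="rdsqrrsmyqrrsm" (len 14), cursors c1@8 c2@14, authorship ...11111.22222

Answer: rdsqrrsmyqrrsm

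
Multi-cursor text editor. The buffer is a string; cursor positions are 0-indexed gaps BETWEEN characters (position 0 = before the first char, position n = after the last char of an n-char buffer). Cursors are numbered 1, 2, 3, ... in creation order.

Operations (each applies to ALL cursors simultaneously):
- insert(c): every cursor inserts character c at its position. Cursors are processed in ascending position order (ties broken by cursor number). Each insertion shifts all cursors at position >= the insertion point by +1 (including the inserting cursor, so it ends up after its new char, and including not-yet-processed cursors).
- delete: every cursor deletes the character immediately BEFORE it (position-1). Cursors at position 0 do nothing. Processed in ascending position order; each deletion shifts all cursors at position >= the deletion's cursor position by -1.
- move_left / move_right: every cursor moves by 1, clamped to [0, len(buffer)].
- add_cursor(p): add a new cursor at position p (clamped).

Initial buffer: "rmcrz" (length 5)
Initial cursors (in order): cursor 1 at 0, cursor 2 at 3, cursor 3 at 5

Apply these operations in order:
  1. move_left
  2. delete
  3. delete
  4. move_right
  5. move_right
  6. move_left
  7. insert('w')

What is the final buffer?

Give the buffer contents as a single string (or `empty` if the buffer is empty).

Answer: wwwz

Derivation:
After op 1 (move_left): buffer="rmcrz" (len 5), cursors c1@0 c2@2 c3@4, authorship .....
After op 2 (delete): buffer="rcz" (len 3), cursors c1@0 c2@1 c3@2, authorship ...
After op 3 (delete): buffer="z" (len 1), cursors c1@0 c2@0 c3@0, authorship .
After op 4 (move_right): buffer="z" (len 1), cursors c1@1 c2@1 c3@1, authorship .
After op 5 (move_right): buffer="z" (len 1), cursors c1@1 c2@1 c3@1, authorship .
After op 6 (move_left): buffer="z" (len 1), cursors c1@0 c2@0 c3@0, authorship .
After op 7 (insert('w')): buffer="wwwz" (len 4), cursors c1@3 c2@3 c3@3, authorship 123.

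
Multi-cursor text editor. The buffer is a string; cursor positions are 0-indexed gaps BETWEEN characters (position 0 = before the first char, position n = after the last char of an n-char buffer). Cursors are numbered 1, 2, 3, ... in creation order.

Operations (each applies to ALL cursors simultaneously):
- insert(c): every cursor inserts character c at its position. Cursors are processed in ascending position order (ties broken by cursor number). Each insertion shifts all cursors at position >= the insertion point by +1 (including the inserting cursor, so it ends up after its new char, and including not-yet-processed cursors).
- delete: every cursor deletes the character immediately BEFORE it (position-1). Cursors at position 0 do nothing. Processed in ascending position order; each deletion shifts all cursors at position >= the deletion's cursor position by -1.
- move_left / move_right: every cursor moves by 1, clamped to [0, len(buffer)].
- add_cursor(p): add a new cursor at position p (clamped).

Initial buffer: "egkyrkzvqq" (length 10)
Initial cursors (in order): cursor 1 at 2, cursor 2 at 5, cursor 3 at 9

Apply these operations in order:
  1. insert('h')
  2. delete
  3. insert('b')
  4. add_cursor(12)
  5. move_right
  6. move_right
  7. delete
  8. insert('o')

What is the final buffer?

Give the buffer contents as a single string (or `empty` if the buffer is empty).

Answer: egbkorbkovqoo

Derivation:
After op 1 (insert('h')): buffer="eghkyrhkzvqhq" (len 13), cursors c1@3 c2@7 c3@12, authorship ..1...2....3.
After op 2 (delete): buffer="egkyrkzvqq" (len 10), cursors c1@2 c2@5 c3@9, authorship ..........
After op 3 (insert('b')): buffer="egbkyrbkzvqbq" (len 13), cursors c1@3 c2@7 c3@12, authorship ..1...2....3.
After op 4 (add_cursor(12)): buffer="egbkyrbkzvqbq" (len 13), cursors c1@3 c2@7 c3@12 c4@12, authorship ..1...2....3.
After op 5 (move_right): buffer="egbkyrbkzvqbq" (len 13), cursors c1@4 c2@8 c3@13 c4@13, authorship ..1...2....3.
After op 6 (move_right): buffer="egbkyrbkzvqbq" (len 13), cursors c1@5 c2@9 c3@13 c4@13, authorship ..1...2....3.
After op 7 (delete): buffer="egbkrbkvq" (len 9), cursors c1@4 c2@7 c3@9 c4@9, authorship ..1..2...
After op 8 (insert('o')): buffer="egbkorbkovqoo" (len 13), cursors c1@5 c2@9 c3@13 c4@13, authorship ..1.1.2.2..34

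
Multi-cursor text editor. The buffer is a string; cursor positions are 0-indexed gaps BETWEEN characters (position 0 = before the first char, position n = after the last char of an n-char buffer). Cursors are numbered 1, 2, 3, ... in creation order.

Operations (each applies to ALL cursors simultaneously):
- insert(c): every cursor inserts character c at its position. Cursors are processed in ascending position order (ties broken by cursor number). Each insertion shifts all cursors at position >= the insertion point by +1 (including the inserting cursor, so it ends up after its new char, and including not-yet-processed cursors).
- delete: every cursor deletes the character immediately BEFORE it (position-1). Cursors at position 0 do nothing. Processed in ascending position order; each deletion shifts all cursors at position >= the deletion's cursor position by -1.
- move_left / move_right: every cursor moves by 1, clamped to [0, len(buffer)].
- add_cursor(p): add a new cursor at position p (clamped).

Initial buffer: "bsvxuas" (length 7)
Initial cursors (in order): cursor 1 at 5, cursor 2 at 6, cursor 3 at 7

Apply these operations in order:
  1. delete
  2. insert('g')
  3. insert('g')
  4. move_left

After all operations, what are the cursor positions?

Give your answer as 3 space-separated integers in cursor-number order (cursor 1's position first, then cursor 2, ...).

Answer: 9 9 9

Derivation:
After op 1 (delete): buffer="bsvx" (len 4), cursors c1@4 c2@4 c3@4, authorship ....
After op 2 (insert('g')): buffer="bsvxggg" (len 7), cursors c1@7 c2@7 c3@7, authorship ....123
After op 3 (insert('g')): buffer="bsvxgggggg" (len 10), cursors c1@10 c2@10 c3@10, authorship ....123123
After op 4 (move_left): buffer="bsvxgggggg" (len 10), cursors c1@9 c2@9 c3@9, authorship ....123123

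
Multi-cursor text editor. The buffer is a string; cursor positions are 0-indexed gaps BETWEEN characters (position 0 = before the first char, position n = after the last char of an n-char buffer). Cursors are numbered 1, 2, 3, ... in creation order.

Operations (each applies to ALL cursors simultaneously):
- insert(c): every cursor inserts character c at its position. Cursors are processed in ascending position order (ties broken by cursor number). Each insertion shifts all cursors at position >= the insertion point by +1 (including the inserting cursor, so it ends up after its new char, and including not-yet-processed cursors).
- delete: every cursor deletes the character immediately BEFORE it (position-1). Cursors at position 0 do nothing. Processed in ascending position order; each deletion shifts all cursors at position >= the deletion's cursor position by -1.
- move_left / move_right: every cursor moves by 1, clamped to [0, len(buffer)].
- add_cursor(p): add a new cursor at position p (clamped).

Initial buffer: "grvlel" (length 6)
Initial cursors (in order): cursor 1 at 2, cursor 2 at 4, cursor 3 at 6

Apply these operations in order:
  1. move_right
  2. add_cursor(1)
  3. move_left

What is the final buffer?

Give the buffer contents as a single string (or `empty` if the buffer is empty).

After op 1 (move_right): buffer="grvlel" (len 6), cursors c1@3 c2@5 c3@6, authorship ......
After op 2 (add_cursor(1)): buffer="grvlel" (len 6), cursors c4@1 c1@3 c2@5 c3@6, authorship ......
After op 3 (move_left): buffer="grvlel" (len 6), cursors c4@0 c1@2 c2@4 c3@5, authorship ......

Answer: grvlel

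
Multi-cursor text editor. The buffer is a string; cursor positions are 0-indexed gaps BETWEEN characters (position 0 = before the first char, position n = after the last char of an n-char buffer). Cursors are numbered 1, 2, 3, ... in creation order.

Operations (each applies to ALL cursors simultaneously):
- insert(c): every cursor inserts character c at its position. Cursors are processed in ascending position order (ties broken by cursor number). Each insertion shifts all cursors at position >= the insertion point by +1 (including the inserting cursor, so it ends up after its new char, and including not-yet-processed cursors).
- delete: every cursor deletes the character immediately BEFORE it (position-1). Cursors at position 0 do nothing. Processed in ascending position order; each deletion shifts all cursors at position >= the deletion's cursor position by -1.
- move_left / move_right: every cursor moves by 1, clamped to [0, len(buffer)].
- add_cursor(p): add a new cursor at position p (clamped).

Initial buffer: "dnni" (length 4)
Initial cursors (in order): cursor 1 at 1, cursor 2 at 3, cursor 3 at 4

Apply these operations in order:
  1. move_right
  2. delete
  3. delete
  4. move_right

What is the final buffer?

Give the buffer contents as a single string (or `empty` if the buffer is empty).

Answer: empty

Derivation:
After op 1 (move_right): buffer="dnni" (len 4), cursors c1@2 c2@4 c3@4, authorship ....
After op 2 (delete): buffer="d" (len 1), cursors c1@1 c2@1 c3@1, authorship .
After op 3 (delete): buffer="" (len 0), cursors c1@0 c2@0 c3@0, authorship 
After op 4 (move_right): buffer="" (len 0), cursors c1@0 c2@0 c3@0, authorship 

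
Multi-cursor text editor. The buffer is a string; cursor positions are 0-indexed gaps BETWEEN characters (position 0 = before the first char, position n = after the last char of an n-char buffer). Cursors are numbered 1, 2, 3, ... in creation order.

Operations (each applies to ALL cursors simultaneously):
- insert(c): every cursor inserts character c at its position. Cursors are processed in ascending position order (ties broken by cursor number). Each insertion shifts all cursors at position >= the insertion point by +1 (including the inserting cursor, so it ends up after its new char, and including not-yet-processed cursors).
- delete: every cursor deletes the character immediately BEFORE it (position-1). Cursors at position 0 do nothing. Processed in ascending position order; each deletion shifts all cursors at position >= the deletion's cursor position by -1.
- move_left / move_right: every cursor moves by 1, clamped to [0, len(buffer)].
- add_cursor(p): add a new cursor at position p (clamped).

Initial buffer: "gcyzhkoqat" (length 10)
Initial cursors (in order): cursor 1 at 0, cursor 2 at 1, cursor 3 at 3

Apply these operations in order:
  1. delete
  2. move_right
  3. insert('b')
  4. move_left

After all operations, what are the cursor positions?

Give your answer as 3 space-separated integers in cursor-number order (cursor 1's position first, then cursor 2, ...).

After op 1 (delete): buffer="czhkoqat" (len 8), cursors c1@0 c2@0 c3@1, authorship ........
After op 2 (move_right): buffer="czhkoqat" (len 8), cursors c1@1 c2@1 c3@2, authorship ........
After op 3 (insert('b')): buffer="cbbzbhkoqat" (len 11), cursors c1@3 c2@3 c3@5, authorship .12.3......
After op 4 (move_left): buffer="cbbzbhkoqat" (len 11), cursors c1@2 c2@2 c3@4, authorship .12.3......

Answer: 2 2 4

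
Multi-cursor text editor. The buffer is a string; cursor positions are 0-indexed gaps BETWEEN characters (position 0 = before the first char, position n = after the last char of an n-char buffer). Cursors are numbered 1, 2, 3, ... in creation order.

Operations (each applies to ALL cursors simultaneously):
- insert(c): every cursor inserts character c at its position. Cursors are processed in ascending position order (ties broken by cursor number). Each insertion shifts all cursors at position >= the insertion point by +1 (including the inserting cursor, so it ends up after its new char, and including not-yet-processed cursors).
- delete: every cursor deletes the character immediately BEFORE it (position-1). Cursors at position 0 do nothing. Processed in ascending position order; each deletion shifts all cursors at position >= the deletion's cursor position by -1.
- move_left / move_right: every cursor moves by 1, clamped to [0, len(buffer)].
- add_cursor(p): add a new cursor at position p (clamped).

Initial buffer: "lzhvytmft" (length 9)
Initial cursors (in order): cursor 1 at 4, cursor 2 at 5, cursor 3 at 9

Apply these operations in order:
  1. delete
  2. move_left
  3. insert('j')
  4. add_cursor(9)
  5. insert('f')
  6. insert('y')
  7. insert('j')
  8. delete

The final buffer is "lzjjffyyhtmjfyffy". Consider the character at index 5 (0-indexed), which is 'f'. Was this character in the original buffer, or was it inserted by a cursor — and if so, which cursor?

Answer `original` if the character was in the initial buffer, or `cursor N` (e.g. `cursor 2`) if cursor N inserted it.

After op 1 (delete): buffer="lzhtmf" (len 6), cursors c1@3 c2@3 c3@6, authorship ......
After op 2 (move_left): buffer="lzhtmf" (len 6), cursors c1@2 c2@2 c3@5, authorship ......
After op 3 (insert('j')): buffer="lzjjhtmjf" (len 9), cursors c1@4 c2@4 c3@8, authorship ..12...3.
After op 4 (add_cursor(9)): buffer="lzjjhtmjf" (len 9), cursors c1@4 c2@4 c3@8 c4@9, authorship ..12...3.
After op 5 (insert('f')): buffer="lzjjffhtmjfff" (len 13), cursors c1@6 c2@6 c3@11 c4@13, authorship ..1212...33.4
After op 6 (insert('y')): buffer="lzjjffyyhtmjfyffy" (len 17), cursors c1@8 c2@8 c3@14 c4@17, authorship ..121212...333.44
After op 7 (insert('j')): buffer="lzjjffyyjjhtmjfyjffyj" (len 21), cursors c1@10 c2@10 c3@17 c4@21, authorship ..12121212...3333.444
After op 8 (delete): buffer="lzjjffyyhtmjfyffy" (len 17), cursors c1@8 c2@8 c3@14 c4@17, authorship ..121212...333.44
Authorship (.=original, N=cursor N): . . 1 2 1 2 1 2 . . . 3 3 3 . 4 4
Index 5: author = 2

Answer: cursor 2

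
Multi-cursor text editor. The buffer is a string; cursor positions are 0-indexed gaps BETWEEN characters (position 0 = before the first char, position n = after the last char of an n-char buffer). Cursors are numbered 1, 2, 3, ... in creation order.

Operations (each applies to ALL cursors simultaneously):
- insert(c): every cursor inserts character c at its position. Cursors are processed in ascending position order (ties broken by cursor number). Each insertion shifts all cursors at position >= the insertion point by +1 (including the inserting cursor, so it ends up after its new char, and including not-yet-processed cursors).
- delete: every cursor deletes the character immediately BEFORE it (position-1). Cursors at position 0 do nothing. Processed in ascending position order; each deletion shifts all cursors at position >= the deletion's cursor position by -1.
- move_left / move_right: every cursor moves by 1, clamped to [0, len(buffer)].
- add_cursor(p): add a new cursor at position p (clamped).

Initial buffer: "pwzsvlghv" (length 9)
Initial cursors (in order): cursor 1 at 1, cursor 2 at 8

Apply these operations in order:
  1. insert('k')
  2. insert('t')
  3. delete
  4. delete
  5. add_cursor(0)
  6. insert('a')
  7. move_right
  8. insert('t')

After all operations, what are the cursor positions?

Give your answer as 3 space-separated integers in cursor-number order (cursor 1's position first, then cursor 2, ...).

Answer: 6 15 3

Derivation:
After op 1 (insert('k')): buffer="pkwzsvlghkv" (len 11), cursors c1@2 c2@10, authorship .1.......2.
After op 2 (insert('t')): buffer="pktwzsvlghktv" (len 13), cursors c1@3 c2@12, authorship .11.......22.
After op 3 (delete): buffer="pkwzsvlghkv" (len 11), cursors c1@2 c2@10, authorship .1.......2.
After op 4 (delete): buffer="pwzsvlghv" (len 9), cursors c1@1 c2@8, authorship .........
After op 5 (add_cursor(0)): buffer="pwzsvlghv" (len 9), cursors c3@0 c1@1 c2@8, authorship .........
After op 6 (insert('a')): buffer="apawzsvlghav" (len 12), cursors c3@1 c1@3 c2@11, authorship 3.1.......2.
After op 7 (move_right): buffer="apawzsvlghav" (len 12), cursors c3@2 c1@4 c2@12, authorship 3.1.......2.
After op 8 (insert('t')): buffer="aptawtzsvlghavt" (len 15), cursors c3@3 c1@6 c2@15, authorship 3.31.1......2.2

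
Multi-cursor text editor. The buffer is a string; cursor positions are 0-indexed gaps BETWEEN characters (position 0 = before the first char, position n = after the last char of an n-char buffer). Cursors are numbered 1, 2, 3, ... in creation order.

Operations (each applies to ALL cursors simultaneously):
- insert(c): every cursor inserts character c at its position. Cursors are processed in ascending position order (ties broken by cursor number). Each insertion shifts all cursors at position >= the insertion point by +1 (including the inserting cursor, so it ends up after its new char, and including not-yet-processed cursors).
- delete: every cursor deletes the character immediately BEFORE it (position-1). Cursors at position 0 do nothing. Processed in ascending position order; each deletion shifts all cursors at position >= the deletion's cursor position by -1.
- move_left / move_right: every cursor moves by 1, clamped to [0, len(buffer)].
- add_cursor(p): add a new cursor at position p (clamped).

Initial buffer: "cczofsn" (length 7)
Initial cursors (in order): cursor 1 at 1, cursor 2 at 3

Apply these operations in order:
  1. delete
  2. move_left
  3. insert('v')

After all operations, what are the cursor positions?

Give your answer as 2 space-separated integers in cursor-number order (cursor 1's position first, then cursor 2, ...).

Answer: 2 2

Derivation:
After op 1 (delete): buffer="cofsn" (len 5), cursors c1@0 c2@1, authorship .....
After op 2 (move_left): buffer="cofsn" (len 5), cursors c1@0 c2@0, authorship .....
After op 3 (insert('v')): buffer="vvcofsn" (len 7), cursors c1@2 c2@2, authorship 12.....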